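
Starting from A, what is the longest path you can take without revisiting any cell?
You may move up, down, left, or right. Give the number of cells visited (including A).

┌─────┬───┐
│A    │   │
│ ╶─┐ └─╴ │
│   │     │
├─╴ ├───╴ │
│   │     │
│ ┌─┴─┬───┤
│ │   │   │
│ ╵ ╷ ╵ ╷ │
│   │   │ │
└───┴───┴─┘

Finding longest simple path using DFS:
Start: (0, 0)
Longest path visits 15 cells
Path: A → down → right → down → left → down → down → right → up → right → down → right → up → right → down

Solution:

┌─────┬───┐
│A    │   │
│ ╶─┐ └─╴ │
│↳ ↓│     │
├─╴ ├───╴ │
│↓ ↲│     │
│ ┌─┴─┬───┤
│↓│↱ ↓│↱ ↓│
│ ╵ ╷ ╵ ╷ │
│↳ ↑│↳ ↑│B│
└───┴───┴─┘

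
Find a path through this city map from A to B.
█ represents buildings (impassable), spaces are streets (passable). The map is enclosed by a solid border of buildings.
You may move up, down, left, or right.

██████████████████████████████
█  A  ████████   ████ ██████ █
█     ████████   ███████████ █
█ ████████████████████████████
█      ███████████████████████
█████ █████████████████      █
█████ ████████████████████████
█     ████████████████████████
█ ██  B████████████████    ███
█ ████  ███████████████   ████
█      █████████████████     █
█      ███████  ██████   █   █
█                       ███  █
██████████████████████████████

Finding the shortest path from A to B:
Movement: cardinal only
Path length: 14 steps
Directions: down → left → left → down → down → right → right → right → right → down → down → down → down → right

Solution:

██████████████████████████████
█  A  ████████   ████ ██████ █
█↓←↲  ████████   ███████████ █
█↓████████████████████████████
█↳→→→↓ ███████████████████████
█████↓█████████████████      █
█████↓████████████████████████
█    ↓████████████████████████
█ ██ ↳B████████████████    ███
█ ████  ███████████████   ████
█      █████████████████     █
█      ███████  ██████   █   █
█                       ███  █
██████████████████████████████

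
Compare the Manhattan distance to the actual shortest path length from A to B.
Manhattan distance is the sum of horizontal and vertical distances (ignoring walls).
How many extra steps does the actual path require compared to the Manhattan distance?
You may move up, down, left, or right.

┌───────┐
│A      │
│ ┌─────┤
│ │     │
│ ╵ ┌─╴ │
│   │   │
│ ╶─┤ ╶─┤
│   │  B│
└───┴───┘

Manhattan distance: |3 - 0| + |3 - 0| = 6
Actual path length: 10
Extra steps: 10 - 6 = 4

Solution:

┌───────┐
│A      │
│ ┌─────┤
│↓│↱ → ↓│
│ ╵ ┌─╴ │
│↳ ↑│↓ ↲│
│ ╶─┤ ╶─┤
│   │↳ B│
└───┴───┘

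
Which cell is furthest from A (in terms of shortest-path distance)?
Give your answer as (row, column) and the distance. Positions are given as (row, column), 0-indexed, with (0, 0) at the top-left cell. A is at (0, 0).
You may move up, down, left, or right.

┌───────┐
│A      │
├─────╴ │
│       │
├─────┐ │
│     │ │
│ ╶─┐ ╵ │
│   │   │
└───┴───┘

Computing BFS distances from A to all cells:
Furthest cell: (3, 1)
Distance: 12 steps

Path from A to the furthest cell:

┌───────┐
│A → → ↓│
├─────╴ │
│      ↓│
├─────┐ │
│↓ ← ↰│↓│
│ ╶─┐ ╵ │
│↳ B│↑ ↲│
└───┴───┘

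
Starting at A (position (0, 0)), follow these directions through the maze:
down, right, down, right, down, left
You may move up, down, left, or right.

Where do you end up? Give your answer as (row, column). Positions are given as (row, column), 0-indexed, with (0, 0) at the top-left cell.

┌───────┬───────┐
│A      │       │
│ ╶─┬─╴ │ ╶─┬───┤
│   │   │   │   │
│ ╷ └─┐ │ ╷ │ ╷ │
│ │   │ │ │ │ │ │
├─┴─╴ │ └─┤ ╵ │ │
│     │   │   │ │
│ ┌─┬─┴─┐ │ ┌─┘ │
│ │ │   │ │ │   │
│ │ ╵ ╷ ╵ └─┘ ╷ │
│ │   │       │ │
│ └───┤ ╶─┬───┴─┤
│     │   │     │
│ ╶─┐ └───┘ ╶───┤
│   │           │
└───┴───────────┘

Following directions step by step:
Start: (0, 0)
  down: (0, 0) → (1, 0)
  right: (1, 0) → (1, 1)
  down: (1, 1) → (2, 1)
  right: (2, 1) → (2, 2)
  down: (2, 2) → (3, 2)
  left: (3, 2) → (3, 1)
Final position: (3, 1)

Path taken:

┌───────┬───────┐
│A      │       │
│ ╶─┬─╴ │ ╶─┬───┤
│↳ ↓│   │   │   │
│ ╷ └─┐ │ ╷ │ ╷ │
│ │↳ ↓│ │ │ │ │ │
├─┴─╴ │ └─┤ ╵ │ │
│  B ↲│   │   │ │
│ ┌─┬─┴─┐ │ ┌─┘ │
│ │ │   │ │ │   │
│ │ ╵ ╷ ╵ └─┘ ╷ │
│ │   │       │ │
│ └───┤ ╶─┬───┴─┤
│     │   │     │
│ ╶─┐ └───┘ ╶───┤
│   │           │
└───┴───────────┘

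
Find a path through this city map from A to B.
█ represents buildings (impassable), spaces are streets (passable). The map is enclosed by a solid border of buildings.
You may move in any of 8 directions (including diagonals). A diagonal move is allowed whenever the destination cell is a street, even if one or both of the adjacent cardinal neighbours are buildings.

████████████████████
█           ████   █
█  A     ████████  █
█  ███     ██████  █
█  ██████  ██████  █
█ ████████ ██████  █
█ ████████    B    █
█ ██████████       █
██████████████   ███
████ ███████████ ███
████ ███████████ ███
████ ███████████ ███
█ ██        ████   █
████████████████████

Finding the shortest path from A to B:
Movement: 8-directional
Path length: 11 steps
Directions: right → right → right → right → down-right → down-right → down-right → down-right → right → right → right

Solution:

████████████████████
█           ████   █
█  A→→→↘ ████████  █
█  ███  ↘  ██████  █
█  ██████↘ ██████  █
█ ████████↘██████  █
█ ████████ →→→B    █
█ ██████████       █
██████████████   ███
████ ███████████ ███
████ ███████████ ███
████ ███████████ ███
█ ██        ████   █
████████████████████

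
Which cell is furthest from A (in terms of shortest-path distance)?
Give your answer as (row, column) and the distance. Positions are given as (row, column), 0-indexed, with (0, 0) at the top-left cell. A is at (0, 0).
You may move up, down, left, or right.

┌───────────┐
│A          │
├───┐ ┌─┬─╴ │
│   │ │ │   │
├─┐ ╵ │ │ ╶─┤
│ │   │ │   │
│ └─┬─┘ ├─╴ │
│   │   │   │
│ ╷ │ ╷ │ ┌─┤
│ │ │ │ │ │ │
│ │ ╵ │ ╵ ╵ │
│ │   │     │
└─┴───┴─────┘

Computing BFS distances from A to all cells:
Furthest cell: (5, 0)
Distance: 25 steps

Path from A to the furthest cell:

┌───────────┐
│A → → → → ↓│
├───┐ ┌─┬─╴ │
│   │ │ │↓ ↲│
├─┐ ╵ │ │ ╶─┤
│ │   │ │↳ ↓│
│ └─┬─┘ ├─╴ │
│↓ ↰│↓ ↰│↓ ↲│
│ ╷ │ ╷ │ ┌─┤
│↓│↑│↓│↑│↓│ │
│ │ ╵ │ ╵ ╵ │
│B│↑ ↲│↑ ↲  │
└─┴───┴─────┘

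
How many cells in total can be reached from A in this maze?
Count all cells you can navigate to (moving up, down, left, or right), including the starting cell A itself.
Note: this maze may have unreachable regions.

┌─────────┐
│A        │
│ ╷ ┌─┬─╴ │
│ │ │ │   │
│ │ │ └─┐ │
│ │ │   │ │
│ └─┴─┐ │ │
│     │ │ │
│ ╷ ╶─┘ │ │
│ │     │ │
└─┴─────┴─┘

Using BFS/flood-fill to find all reachable cells from A:
Maze size: 5 × 5 = 25 total cells
All cells are reachable — the maze is fully connected.
Reachable cells: 25

Reachable region (· marks reachable cells):

┌─────────┐
│A · · · ·│
│ ╷ ┌─┬─╴ │
│·│·│·│· ·│
│ │ │ └─┐ │
│·│·│· ·│·│
│ └─┴─┐ │ │
│· · ·│·│·│
│ ╷ ╶─┘ │ │
│·│· · ·│·│
└─┴─────┴─┘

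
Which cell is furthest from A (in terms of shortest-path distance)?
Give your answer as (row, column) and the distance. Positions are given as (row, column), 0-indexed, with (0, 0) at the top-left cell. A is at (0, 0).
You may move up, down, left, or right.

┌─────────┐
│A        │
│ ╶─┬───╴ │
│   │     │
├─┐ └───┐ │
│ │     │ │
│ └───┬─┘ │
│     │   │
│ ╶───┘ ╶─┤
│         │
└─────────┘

Computing BFS distances from A to all cells:
Furthest cell: (3, 2)
Distance: 15 steps

Path from A to the furthest cell:

┌─────────┐
│A → → → ↓│
│ ╶─┬───╴ │
│   │    ↓│
├─┐ └───┐ │
│ │     │↓│
│ └───┬─┘ │
│↱ → B│↓ ↲│
│ ╶───┘ ╶─┤
│↑ ← ← ↲  │
└─────────┘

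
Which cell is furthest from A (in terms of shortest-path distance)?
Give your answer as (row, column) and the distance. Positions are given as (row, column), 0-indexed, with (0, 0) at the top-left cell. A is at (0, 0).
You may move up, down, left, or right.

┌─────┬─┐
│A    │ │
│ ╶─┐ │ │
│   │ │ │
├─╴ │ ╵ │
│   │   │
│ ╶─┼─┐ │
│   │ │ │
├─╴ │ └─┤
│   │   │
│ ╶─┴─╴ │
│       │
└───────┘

Computing BFS distances from A to all cells:
Furthest cell: (3, 2)
Distance: 15 steps

Path from A to the furthest cell:

┌─────┬─┐
│A    │ │
│ ╶─┐ │ │
│↳ ↓│ │ │
├─╴ │ ╵ │
│↓ ↲│   │
│ ╶─┼─┐ │
│↳ ↓│B│ │
├─╴ │ └─┤
│↓ ↲│↑ ↰│
│ ╶─┴─╴ │
│↳ → → ↑│
└───────┘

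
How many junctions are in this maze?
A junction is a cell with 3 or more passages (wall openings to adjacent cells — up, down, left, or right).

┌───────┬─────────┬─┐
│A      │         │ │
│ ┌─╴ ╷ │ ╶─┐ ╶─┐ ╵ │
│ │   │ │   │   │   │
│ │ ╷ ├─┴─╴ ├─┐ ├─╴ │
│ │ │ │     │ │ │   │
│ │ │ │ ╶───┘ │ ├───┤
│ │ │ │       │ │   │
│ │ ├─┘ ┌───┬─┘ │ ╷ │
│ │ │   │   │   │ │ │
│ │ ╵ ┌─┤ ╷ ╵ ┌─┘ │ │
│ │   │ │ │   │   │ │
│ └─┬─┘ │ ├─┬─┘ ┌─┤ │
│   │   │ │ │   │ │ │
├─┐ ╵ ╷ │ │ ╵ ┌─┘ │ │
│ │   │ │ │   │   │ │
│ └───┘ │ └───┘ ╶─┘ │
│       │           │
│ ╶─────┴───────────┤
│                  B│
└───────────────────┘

Checking each cell for number of passages:

Junctions found (3+ passages):
  (0, 2): 3 passages
  (0, 6): 3 passages
  (1, 2): 3 passages
  (1, 9): 3 passages
  (3, 3): 3 passages
  (6, 3): 3 passages
  (8, 0): 3 passages
  (8, 7): 3 passages
Total junctions: 8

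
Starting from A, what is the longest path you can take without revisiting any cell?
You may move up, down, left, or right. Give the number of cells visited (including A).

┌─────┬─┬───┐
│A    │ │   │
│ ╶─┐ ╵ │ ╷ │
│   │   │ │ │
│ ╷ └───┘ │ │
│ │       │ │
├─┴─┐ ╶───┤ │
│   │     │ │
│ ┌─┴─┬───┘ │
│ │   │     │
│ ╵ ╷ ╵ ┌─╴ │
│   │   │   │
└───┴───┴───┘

Finding longest simple path using DFS:
Start: (0, 0)
Longest path visits 25 cells
Path: A → down → right → down → right → right → right → up → up → right → down → down → down → down → left → left → down → left → up → left → down → left → up → up → right

Solution:

┌─────┬─┬───┐
│A    │ │↱ ↓│
│ ╶─┐ ╵ │ ╷ │
│↳ ↓│   │↑│↓│
│ ╷ └───┘ │ │
│ │↳ → → ↑│↓│
├─┴─┐ ╶───┤ │
│↱ B│     │↓│
│ ┌─┴─┬───┘ │
│↑│↓ ↰│↓ ← ↲│
│ ╵ ╷ ╵ ┌─╴ │
│↑ ↲│↑ ↲│   │
└───┴───┴───┘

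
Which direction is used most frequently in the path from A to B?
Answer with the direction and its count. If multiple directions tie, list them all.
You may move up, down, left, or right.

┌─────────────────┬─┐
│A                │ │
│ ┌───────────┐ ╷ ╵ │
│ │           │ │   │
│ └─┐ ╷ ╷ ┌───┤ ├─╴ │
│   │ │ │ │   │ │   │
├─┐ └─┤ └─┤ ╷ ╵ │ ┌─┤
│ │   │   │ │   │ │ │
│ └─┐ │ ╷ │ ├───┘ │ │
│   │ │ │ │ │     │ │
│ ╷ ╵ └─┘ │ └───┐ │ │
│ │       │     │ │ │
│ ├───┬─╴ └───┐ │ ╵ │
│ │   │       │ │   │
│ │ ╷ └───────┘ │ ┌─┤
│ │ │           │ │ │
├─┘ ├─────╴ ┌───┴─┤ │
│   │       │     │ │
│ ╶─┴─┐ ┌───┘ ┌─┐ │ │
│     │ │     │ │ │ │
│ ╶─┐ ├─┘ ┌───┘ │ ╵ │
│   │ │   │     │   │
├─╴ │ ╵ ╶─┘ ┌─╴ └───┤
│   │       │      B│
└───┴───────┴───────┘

Directions: right, right, right, right, right, right, right, down, down, down, left, up, left, down, down, down, right, right, down, down, left, left, left, left, left, up, left, down, down, left, down, right, right, down, down, right, right, right, up, right, right, down, right, right
Counts: {'right': 18, 'down': 14, 'left': 9, 'up': 3}
Most common: right (18 times)

Solution:

┌─────────────────┬─┐
│A → → → → → → ↓  │ │
│ ┌───────────┐ ╷ ╵ │
│ │           │↓│   │
│ └─┐ ╷ ╷ ┌───┤ ├─╴ │
│   │ │ │ │↓ ↰│↓│   │
├─┐ └─┤ └─┤ ╷ ╵ │ ┌─┤
│ │   │   │↓│↑ ↲│ │ │
│ └─┐ │ ╷ │ ├───┘ │ │
│   │ │ │ │↓│     │ │
│ ╷ ╵ └─┘ │ └───┐ │ │
│ │       │↳ → ↓│ │ │
│ ├───┬─╴ └───┐ │ ╵ │
│ │↓ ↰│       │↓│   │
│ │ ╷ └───────┘ │ ┌─┤
│ │↓│↑ ← ← ← ← ↲│ │ │
├─┘ ├─────╴ ┌───┴─┤ │
│↓ ↲│       │     │ │
│ ╶─┴─┐ ┌───┘ ┌─┐ │ │
│↳ → ↓│ │     │ │ │ │
│ ╶─┐ ├─┘ ┌───┘ │ ╵ │
│   │↓│   │↱ → ↓│   │
├─╴ │ ╵ ╶─┘ ┌─╴ └───┤
│   │↳ → → ↑│  ↳ → B│
└───┴───────┴───────┘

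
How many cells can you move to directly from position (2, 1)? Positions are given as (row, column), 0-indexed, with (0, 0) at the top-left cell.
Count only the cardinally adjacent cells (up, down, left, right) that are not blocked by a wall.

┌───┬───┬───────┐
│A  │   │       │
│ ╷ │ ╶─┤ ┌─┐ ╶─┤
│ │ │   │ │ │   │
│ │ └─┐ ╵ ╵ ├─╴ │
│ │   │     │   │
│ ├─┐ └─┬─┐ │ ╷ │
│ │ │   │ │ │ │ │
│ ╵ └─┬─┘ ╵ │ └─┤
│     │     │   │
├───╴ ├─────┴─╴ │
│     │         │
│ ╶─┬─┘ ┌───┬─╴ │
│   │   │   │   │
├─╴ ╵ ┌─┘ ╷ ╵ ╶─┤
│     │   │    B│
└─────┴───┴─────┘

Checking passable neighbors of (2, 1):
Neighbors: (1, 1), (2, 2)
Count: 2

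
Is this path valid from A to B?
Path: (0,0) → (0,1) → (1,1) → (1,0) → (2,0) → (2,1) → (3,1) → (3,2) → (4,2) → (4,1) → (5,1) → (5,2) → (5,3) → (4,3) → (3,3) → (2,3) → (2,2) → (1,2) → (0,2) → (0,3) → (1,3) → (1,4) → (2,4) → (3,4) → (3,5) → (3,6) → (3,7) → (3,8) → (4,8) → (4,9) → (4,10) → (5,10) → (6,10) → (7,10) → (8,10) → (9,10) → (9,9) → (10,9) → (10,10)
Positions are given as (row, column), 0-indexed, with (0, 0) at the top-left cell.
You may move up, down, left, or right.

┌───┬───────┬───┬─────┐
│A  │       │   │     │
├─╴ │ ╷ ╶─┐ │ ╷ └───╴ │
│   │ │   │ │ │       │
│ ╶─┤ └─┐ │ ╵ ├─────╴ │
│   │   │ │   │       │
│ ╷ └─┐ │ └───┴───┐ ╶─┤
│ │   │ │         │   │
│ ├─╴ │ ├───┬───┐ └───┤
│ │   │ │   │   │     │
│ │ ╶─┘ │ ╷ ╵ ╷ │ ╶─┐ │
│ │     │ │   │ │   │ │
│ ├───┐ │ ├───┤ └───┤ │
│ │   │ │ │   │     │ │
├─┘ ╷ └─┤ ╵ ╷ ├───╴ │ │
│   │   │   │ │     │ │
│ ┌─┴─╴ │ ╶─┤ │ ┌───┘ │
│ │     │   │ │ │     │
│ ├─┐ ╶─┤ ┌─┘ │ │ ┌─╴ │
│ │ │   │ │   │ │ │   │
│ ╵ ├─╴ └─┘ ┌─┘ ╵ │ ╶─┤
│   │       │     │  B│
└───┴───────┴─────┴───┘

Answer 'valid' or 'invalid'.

Checking path validity:
Result: All consecutive moves are passable.

valid

Correct solution:

┌───┬───────┬───┬─────┐
│A ↓│↱ ↓    │   │     │
├─╴ │ ╷ ╶─┐ │ ╷ └───╴ │
│↓ ↲│↑│↳ ↓│ │ │       │
│ ╶─┤ └─┐ │ ╵ ├─────╴ │
│↳ ↓│↑ ↰│↓│   │       │
│ ╷ └─┐ │ └───┴───┐ ╶─┤
│ │↳ ↓│↑│↳ → → → ↓│   │
│ ├─╴ │ ├───┬───┐ └───┤
│ │↓ ↲│↑│   │   │↳ → ↓│
│ │ ╶─┘ │ ╷ ╵ ╷ │ ╶─┐ │
│ │↳ → ↑│ │   │ │   │↓│
│ ├───┐ │ ├───┤ └───┤ │
│ │   │ │ │   │     │↓│
├─┘ ╷ └─┤ ╵ ╷ ├───╴ │ │
│   │   │   │ │     │↓│
│ ┌─┴─╴ │ ╶─┤ │ ┌───┘ │
│ │     │   │ │ │    ↓│
│ ├─┐ ╶─┤ ┌─┘ │ │ ┌─╴ │
│ │ │   │ │   │ │ │↓ ↲│
│ ╵ ├─╴ └─┘ ┌─┘ ╵ │ ╶─┤
│   │       │     │↳ B│
└───┴───────┴─────┴───┘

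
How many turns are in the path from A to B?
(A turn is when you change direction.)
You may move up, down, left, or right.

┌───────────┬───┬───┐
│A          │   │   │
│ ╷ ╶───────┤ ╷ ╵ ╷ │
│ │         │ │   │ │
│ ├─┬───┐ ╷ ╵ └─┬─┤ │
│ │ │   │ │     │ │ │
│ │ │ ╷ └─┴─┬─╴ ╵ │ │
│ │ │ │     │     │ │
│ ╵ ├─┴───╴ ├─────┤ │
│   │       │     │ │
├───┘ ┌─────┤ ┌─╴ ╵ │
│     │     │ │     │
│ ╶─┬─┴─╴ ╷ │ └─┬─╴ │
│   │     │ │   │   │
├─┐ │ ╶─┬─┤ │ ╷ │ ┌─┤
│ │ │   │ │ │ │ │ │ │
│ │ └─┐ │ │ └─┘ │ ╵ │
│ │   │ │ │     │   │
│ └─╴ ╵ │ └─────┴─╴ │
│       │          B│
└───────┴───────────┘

Directions: right, down, right, right, right, right, down, right, up, up, right, down, right, up, right, down, down, down, down, down, down, left, down, down, right, down
Number of turns: 15

Solution:

┌───────────┬───┬───┐
│A ↓        │↱ ↓│↱ ↓│
│ ╷ ╶───────┤ ╷ ╵ ╷ │
│ │↳ → → → ↓│↑│↳ ↑│↓│
│ ├─┬───┐ ╷ ╵ └─┬─┤ │
│ │ │   │ │↳ ↑  │ │↓│
│ │ │ ╷ └─┴─┬─╴ ╵ │ │
│ │ │ │     │     │↓│
│ ╵ ├─┴───╴ ├─────┤ │
│   │       │     │↓│
├───┘ ┌─────┤ ┌─╴ ╵ │
│     │     │ │    ↓│
│ ╶─┬─┴─╴ ╷ │ └─┬─╴ │
│   │     │ │   │↓ ↲│
├─┐ │ ╶─┬─┤ │ ╷ │ ┌─┤
│ │ │   │ │ │ │ │↓│ │
│ │ └─┐ │ │ └─┘ │ ╵ │
│ │   │ │ │     │↳ ↓│
│ └─╴ ╵ │ └─────┴─╴ │
│       │          B│
└───────┴───────────┘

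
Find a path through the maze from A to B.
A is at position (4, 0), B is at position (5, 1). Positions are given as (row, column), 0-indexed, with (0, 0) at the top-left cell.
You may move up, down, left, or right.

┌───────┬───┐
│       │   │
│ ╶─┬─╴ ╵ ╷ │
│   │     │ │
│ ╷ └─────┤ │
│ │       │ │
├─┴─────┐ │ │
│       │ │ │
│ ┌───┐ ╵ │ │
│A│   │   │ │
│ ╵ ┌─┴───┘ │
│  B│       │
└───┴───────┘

Finding the shortest path from (4, 0) to (5, 1):
Path length: 2 steps
Directions: down → right

Solution:

┌───────┬───┐
│       │   │
│ ╶─┬─╴ ╵ ╷ │
│   │     │ │
│ ╷ └─────┤ │
│ │       │ │
├─┴─────┐ │ │
│       │ │ │
│ ┌───┐ ╵ │ │
│A│   │   │ │
│ ╵ ┌─┴───┘ │
│↳ B│       │
└───┴───────┘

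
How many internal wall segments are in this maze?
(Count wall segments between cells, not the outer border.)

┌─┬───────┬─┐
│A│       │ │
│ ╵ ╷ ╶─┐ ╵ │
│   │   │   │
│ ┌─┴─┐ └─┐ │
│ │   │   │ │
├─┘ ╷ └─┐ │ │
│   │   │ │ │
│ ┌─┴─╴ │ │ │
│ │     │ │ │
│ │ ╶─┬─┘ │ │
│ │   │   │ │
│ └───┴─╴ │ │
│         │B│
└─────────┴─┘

Counting internal wall segments:
Total internal walls: 30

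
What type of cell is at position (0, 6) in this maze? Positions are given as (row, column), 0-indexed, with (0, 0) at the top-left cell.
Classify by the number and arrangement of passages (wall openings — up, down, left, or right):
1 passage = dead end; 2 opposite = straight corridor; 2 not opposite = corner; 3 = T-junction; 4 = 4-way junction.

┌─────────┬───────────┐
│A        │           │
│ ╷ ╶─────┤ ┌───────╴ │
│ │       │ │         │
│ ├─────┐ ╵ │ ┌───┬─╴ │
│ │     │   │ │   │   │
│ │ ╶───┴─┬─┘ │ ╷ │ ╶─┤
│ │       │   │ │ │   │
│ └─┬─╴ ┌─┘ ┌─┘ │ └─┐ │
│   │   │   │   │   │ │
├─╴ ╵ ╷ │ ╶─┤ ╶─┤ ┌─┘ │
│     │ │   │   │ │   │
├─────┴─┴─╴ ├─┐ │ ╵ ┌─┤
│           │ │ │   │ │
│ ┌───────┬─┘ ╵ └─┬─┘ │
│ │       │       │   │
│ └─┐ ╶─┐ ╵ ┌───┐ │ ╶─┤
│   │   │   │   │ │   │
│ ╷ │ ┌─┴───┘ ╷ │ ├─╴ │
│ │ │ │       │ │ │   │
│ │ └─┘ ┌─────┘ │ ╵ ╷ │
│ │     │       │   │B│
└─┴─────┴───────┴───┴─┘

Checking cell at (0, 6):
Number of passages: 2
Cell type: straight corridor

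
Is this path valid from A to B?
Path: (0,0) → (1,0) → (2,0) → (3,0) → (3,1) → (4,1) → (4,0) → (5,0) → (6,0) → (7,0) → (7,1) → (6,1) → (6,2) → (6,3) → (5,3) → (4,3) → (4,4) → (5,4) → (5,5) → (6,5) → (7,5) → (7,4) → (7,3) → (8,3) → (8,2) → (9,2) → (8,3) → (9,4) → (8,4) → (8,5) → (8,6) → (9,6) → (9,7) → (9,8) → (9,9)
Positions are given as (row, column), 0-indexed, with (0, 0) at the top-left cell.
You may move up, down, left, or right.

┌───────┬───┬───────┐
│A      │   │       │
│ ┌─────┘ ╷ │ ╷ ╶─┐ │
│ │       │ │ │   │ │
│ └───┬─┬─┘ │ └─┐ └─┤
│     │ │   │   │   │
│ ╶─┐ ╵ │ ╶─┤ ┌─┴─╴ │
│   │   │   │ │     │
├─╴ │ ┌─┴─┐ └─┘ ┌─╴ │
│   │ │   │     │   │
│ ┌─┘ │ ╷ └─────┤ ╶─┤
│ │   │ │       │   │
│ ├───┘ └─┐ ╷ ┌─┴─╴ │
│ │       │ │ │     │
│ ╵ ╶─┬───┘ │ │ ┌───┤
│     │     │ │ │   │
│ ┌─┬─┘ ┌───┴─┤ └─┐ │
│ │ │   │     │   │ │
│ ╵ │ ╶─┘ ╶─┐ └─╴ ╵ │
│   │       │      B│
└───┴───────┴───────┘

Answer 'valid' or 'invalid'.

Checking path validity:
Result: Invalid move at step 26: cannot move from (9, 2) to (8, 3).

invalid

Correct solution:

┌───────┬───┬───────┐
│A      │   │       │
│ ┌─────┘ ╷ │ ╷ ╶─┐ │
│↓│       │ │ │   │ │
│ └───┬─┬─┘ │ └─┐ └─┤
│↓    │ │   │   │   │
│ ╶─┐ ╵ │ ╶─┤ ┌─┴─╴ │
│↳ ↓│   │   │ │     │
├─╴ │ ┌─┴─┐ └─┘ ┌─╴ │
│↓ ↲│ │↱ ↓│     │   │
│ ┌─┘ │ ╷ └─────┤ ╶─┤
│↓│   │↑│↳ ↓    │   │
│ ├───┘ └─┐ ╷ ┌─┴─╴ │
│↓│↱ → ↑  │↓│ │     │
│ ╵ ╶─┬───┘ │ │ ┌───┤
│↳ ↑  │↓ ← ↲│ │ │   │
│ ┌─┬─┘ ┌───┴─┤ └─┐ │
│ │ │↓ ↲│↱ → ↓│   │ │
│ ╵ │ ╶─┘ ╶─┐ └─╴ ╵ │
│   │↳ → ↑  │↳ → → B│
└───┴───────┴───────┘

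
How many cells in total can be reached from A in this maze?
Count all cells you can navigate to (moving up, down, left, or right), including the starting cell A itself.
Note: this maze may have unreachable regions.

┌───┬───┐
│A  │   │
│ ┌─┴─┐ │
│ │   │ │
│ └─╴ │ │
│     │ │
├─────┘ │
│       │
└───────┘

Using BFS/flood-fill to find all reachable cells from A:
Maze size: 4 × 4 = 16 total cells
8 cell(s) are walled off and cannot be reached from A.
Reachable cells: 8

Reachable region (· marks reachable cells):

┌───┬───┐
│A ·│   │
│ ┌─┴─┐ │
│·│· ·│ │
│ └─╴ │ │
│· · ·│ │
├─────┘ │
│       │
└───────┘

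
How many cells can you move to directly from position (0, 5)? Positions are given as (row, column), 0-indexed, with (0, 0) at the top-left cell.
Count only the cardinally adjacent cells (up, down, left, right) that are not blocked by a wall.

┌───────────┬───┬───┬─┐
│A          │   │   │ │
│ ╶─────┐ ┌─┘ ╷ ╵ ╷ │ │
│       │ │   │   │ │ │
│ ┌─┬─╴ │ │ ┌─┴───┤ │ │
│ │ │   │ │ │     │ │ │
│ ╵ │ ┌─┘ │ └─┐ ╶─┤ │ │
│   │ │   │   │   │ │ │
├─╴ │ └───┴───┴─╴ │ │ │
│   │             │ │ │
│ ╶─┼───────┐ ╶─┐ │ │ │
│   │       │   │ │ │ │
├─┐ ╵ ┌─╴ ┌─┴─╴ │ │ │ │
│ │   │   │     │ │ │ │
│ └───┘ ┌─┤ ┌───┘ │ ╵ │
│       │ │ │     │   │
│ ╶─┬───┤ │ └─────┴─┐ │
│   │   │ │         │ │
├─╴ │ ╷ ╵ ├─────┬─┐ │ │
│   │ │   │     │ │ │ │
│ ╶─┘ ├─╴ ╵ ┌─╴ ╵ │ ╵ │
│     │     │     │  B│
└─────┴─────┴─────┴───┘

Checking passable neighbors of (0, 5):
Neighbors: (0, 4)
Count: 1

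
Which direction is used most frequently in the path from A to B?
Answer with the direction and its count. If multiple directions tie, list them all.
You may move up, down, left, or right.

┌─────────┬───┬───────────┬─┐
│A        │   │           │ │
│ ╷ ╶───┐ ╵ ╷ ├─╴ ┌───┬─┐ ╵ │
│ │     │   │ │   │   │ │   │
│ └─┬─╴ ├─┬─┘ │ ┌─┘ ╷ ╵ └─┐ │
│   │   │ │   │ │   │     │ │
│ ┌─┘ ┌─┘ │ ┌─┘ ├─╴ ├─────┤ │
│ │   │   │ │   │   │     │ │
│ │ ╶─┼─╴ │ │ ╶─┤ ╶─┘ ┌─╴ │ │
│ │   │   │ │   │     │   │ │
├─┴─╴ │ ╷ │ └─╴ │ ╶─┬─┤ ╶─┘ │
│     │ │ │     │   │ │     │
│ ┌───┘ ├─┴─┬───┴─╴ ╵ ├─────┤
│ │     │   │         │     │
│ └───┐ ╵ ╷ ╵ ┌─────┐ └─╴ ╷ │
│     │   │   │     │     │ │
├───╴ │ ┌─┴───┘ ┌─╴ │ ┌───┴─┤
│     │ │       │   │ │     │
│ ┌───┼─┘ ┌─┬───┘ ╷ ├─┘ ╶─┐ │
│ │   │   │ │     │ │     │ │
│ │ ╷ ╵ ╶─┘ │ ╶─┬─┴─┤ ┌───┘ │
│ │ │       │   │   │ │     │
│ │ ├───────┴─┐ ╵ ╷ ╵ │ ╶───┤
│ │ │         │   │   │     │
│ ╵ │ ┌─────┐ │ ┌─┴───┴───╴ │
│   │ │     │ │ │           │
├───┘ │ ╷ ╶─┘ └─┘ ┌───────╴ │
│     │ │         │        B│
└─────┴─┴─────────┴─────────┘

Directions: right, down, right, right, down, left, down, left, down, right, down, left, left, down, down, right, right, down, left, left, down, down, down, down, right, up, up, up, right, down, right, up, right, up, right, right, right, up, right, right, down, left, down, left, left, down, right, down, right, up, right, down, right, up, up, right, up, right, right, down, down, left, left, down, right, right, down, down
Counts: {'right': 24, 'down': 23, 'left': 11, 'up': 10}
Most common: right (24 times)

Solution:

┌─────────┬───┬───────────┬─┐
│A ↓      │   │           │ │
│ ╷ ╶───┐ ╵ ╷ ├─╴ ┌───┬─┐ ╵ │
│ │↳ → ↓│   │ │   │   │ │   │
│ └─┬─╴ ├─┬─┘ │ ┌─┘ ╷ ╵ └─┐ │
│   │↓ ↲│ │   │ │   │     │ │
│ ┌─┘ ┌─┘ │ ┌─┘ ├─╴ ├─────┤ │
│ │↓ ↲│   │ │   │   │     │ │
│ │ ╶─┼─╴ │ │ ╶─┤ ╶─┘ ┌─╴ │ │
│ │↳ ↓│   │ │   │     │   │ │
├─┴─╴ │ ╷ │ └─╴ │ ╶─┬─┤ ╶─┘ │
│↓ ← ↲│ │ │     │   │ │     │
│ ┌───┘ ├─┴─┬───┴─╴ ╵ ├─────┤
│↓│     │   │         │     │
│ └───┐ ╵ ╷ ╵ ┌─────┐ └─╴ ╷ │
│↳ → ↓│   │   │↱ → ↓│     │ │
├───╴ │ ┌─┴───┘ ┌─╴ │ ┌───┴─┤
│↓ ← ↲│ │↱ → → ↑│↓ ↲│ │↱ → ↓│
│ ┌───┼─┘ ┌─┬───┘ ╷ ├─┘ ╶─┐ │
│↓│↱ ↓│↱ ↑│ │↓ ← ↲│ │↱ ↑  │↓│
│ │ ╷ ╵ ╶─┘ │ ╶─┬─┴─┤ ┌───┘ │
│↓│↑│↳ ↑    │↳ ↓│↱ ↓│↑│↓ ← ↲│
│ │ ├───────┴─┐ ╵ ╷ ╵ │ ╶───┤
│↓│↑│         │↳ ↑│↳ ↑│↳ → ↓│
│ ╵ │ ┌─────┐ │ ┌─┴───┴───╴ │
│↳ ↑│ │     │ │ │          ↓│
├───┘ │ ╷ ╶─┘ └─┘ ┌───────╴ │
│     │ │         │        B│
└─────┴─┴─────────┴─────────┘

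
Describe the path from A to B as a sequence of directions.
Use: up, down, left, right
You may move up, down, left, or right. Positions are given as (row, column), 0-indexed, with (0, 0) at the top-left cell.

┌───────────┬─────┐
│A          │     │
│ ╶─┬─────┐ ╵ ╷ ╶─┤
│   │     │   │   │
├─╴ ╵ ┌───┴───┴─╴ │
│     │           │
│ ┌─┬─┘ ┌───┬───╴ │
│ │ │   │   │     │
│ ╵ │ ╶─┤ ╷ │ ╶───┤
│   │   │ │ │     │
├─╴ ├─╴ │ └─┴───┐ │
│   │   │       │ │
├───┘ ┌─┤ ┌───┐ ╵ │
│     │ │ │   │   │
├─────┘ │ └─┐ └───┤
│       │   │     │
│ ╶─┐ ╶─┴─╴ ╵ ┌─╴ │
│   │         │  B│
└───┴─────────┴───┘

Finding the path and converting it to directions:
Path through cells: (0,0) → (0,1) → (0,2) → (0,3) → (0,4) → (0,5) → (1,5) → (1,6) → (0,6) → (0,7) → (1,7) → (1,8) → (2,8) → (3,8) → (3,7) → (3,6) → (4,6) → (4,7) → (4,8) → (5,8) → (6,8) → (6,7) → (5,7) → (5,6) → (5,5) → (5,4) → (6,4) → (7,4) → (7,5) → (8,5) → (8,6) → (7,6) → (7,7) → (7,8) → (8,8)
Directions: right, right, right, right, right, down, right, up, right, down, right, down, down, left, left, down, right, right, down, down, left, up, left, left, left, down, down, right, down, right, up, right, right, down

Solution:

┌───────────┬─────┐
│A → → → → ↓│↱ ↓  │
│ ╶─┬─────┐ ╵ ╷ ╶─┤
│   │     │↳ ↑│↳ ↓│
├─╴ ╵ ┌───┴───┴─╴ │
│     │          ↓│
│ ┌─┬─┘ ┌───┬───╴ │
│ │ │   │   │↓ ← ↲│
│ ╵ │ ╶─┤ ╷ │ ╶───┤
│   │   │ │ │↳ → ↓│
├─╴ ├─╴ │ └─┴───┐ │
│   │   │↓ ← ← ↰│↓│
├───┘ ┌─┤ ┌───┐ ╵ │
│     │ │↓│   │↑ ↲│
├─────┘ │ └─┐ └───┤
│       │↳ ↓│↱ → ↓│
│ ╶─┐ ╶─┴─╴ ╵ ┌─╴ │
│   │      ↳ ↑│  B│
└───┴─────────┴───┘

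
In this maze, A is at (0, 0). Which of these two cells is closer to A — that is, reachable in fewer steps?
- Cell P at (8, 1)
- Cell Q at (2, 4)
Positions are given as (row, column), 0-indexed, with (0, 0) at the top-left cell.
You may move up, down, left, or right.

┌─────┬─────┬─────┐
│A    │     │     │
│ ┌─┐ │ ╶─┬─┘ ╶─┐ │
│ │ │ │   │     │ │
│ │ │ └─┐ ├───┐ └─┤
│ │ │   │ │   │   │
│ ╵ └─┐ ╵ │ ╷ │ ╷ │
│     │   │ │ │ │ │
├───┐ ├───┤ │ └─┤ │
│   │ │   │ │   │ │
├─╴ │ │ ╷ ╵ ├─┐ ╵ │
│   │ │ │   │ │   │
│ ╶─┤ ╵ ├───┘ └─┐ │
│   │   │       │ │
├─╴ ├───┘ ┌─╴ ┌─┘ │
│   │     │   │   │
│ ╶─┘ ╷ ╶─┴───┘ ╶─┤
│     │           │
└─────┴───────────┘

Shortest path A → P at (8, 1): 35 steps
Shortest path A → Q at (2, 4): 8 steps

Q is closer (8 steps vs 35 steps).

Path to P:

┌─────┬─────┬─────┐
│A    │     │     │
│ ┌─┐ │ ╶─┬─┘ ╶─┐ │
│↓│ │ │   │     │ │
│ │ │ └─┐ ├───┐ └─┤
│↓│ │   │ │↱ ↓│   │
│ ╵ └─┐ ╵ │ ╷ │ ╷ │
│↳ → ↓│   │↑│↓│ │ │
├───┐ ├───┤ │ └─┤ │
│   │↓│↱ ↓│↑│↳ ↓│ │
├─╴ │ │ ╷ ╵ ├─┐ ╵ │
│   │↓│↑│↳ ↑│ │↳ ↓│
│ ╶─┤ ╵ ├───┘ └─┐ │
│   │↳ ↑│       │↓│
├─╴ ├───┘ ┌─╴ ┌─┘ │
│   │↓ ↰  │   │↓ ↲│
│ ╶─┘ ╷ ╶─┴───┘ ╶─┤
│  P ↲│↑ ← ← ← ↲  │
└─────┴───────────┘

Path to Q:

┌─────┬─────┬─────┐
│A → ↓│     │     │
│ ┌─┐ │ ╶─┬─┘ ╶─┐ │
│ │ │↓│   │     │ │
│ │ │ └─┐ ├───┐ └─┤
│ │ │↳ ↓│Q│   │   │
│ ╵ └─┐ ╵ │ ╷ │ ╷ │
│     │↳ ↑│ │ │ │ │
├───┐ ├───┤ │ └─┤ │
│   │ │   │ │   │ │
├─╴ │ │ ╷ ╵ ├─┐ ╵ │
│   │ │ │   │ │   │
│ ╶─┤ ╵ ├───┘ └─┐ │
│   │   │       │ │
├─╴ ├───┘ ┌─╴ ┌─┘ │
│   │     │   │   │
│ ╶─┘ ╷ ╶─┴───┘ ╶─┤
│     │           │
└─────┴───────────┘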